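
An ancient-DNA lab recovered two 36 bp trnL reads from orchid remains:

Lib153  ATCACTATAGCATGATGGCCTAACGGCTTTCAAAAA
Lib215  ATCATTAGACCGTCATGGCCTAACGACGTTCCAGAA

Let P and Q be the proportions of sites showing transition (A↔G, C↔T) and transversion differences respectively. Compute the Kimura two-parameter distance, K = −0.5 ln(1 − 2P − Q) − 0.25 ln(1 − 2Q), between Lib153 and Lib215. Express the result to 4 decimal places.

The sequences differ at positions 5 (C/T, transition), 8 (T/G, transversion), 10 (G/C, transversion), 12 (A/G, transition), 14 (G/C, transversion), 26 (G/A, transition), 28 (T/G, transversion), 32 (A/C, transversion), 34 (A/G, transition).
Of the 9 differences, 4 transitions and 5 transversions over 36 sites: P = 4/36 = 0.111111, Q = 5/36 = 0.138889.
d = −0.5·ln(0.638889) − 0.25·ln(0.722222) = −0.5·(-0.448025) − 0.25·(-0.325423) = 0.3054.

0.3054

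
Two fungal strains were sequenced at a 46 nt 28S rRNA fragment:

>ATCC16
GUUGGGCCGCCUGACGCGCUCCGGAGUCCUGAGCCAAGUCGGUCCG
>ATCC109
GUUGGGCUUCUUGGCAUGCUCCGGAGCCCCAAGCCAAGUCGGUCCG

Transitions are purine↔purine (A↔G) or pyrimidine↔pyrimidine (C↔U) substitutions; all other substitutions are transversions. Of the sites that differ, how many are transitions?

8

Mismatches occur at site 8 (C↔U, transition), site 9 (G↔U, transversion), site 11 (C↔U, transition), site 14 (A↔G, transition), site 16 (G↔A, transition), site 17 (C↔U, transition), site 27 (U↔C, transition), site 30 (U↔C, transition), site 31 (G↔A, transition).
Of the 9 differences, 8 transitions and 1 transversion, so the answer is 8.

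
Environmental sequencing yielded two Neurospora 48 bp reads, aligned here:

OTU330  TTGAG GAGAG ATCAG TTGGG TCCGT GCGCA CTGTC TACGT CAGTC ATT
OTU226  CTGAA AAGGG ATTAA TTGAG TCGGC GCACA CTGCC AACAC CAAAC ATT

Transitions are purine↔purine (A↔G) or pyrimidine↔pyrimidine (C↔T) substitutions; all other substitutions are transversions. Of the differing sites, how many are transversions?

3

The sequences differ at positions 1 (T/C, transition), 5 (G/A, transition), 6 (G/A, transition), 9 (A/G, transition), 13 (C/T, transition), 15 (G/A, transition), 19 (G/A, transition), 23 (C/G, transversion), 25 (T/C, transition), 28 (G/A, transition), 34 (T/C, transition), 36 (T/A, transversion), 39 (G/A, transition), 40 (T/C, transition), 43 (G/A, transition), 44 (T/A, transversion).
Of the 16 differences, 13 transitions and 3 transversions, so the answer is 3.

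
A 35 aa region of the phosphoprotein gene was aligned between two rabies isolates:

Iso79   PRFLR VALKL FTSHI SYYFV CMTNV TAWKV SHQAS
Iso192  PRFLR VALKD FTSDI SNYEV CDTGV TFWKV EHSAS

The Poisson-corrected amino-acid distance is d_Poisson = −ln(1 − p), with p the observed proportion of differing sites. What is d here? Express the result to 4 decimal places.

The sequences differ at positions 10 (L/D), 14 (H/D), 17 (Y/N), 19 (F/E), 22 (M/D), 24 (N/G), 27 (A/F), 31 (S/E), 33 (Q/S).
p = 9/35 = 0.257143.
d = −ln(1 − 0.257143) = −ln(0.742857) = 0.2973.

0.2973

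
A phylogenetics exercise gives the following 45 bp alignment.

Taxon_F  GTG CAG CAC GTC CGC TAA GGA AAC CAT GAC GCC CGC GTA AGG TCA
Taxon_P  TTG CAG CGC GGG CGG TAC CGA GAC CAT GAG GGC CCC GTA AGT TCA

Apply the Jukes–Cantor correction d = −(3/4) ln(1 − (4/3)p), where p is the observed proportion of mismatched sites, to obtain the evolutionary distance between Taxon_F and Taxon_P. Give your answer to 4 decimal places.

Differing sites — 1:G/T; 8:A/G; 11:T/G; 12:C/G; 15:C/G; 18:A/C; 19:G/C; 22:A/G; 30:C/G; 32:C/G; 35:G/C; 42:G/T.
p = 12/45 = 0.266667.
d = −0.75 · ln(1 − (4/3)·0.266667) = −0.75 · ln(0.644444) = −0.75 · (-0.439367) = 0.3295.

0.3295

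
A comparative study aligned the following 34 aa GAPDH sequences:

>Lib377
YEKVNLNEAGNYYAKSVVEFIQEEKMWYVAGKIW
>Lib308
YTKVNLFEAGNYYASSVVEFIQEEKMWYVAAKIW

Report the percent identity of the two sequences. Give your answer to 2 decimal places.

88.24%

The sequences differ at positions 2 (E/T), 7 (N/F), 15 (K/S), 31 (G/A).
30 of the 34 sites match, so the percent identity is 30/34 × 100 = 88.24%.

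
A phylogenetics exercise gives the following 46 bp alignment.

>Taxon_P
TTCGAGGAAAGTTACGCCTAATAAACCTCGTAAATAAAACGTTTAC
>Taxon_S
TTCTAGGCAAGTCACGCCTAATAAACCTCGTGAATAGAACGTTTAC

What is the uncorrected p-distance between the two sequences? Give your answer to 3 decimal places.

The sequences differ at positions 4 (G/T), 8 (A/C), 13 (T/C), 32 (A/G), 37 (A/G).
There are 5 differences over 46 sites, so p = 5/46 = 0.109.

0.109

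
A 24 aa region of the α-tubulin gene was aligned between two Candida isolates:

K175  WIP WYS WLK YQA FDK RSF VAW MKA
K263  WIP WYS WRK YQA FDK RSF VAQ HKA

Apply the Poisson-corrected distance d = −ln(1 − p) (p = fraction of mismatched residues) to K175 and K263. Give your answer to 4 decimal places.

0.1335

Mismatches occur at site 8 (L→R), site 21 (W→Q), site 22 (M→H).
p = 3/24 = 0.125000.
d = −ln(1 − 0.125000) = −ln(0.875000) = 0.1335.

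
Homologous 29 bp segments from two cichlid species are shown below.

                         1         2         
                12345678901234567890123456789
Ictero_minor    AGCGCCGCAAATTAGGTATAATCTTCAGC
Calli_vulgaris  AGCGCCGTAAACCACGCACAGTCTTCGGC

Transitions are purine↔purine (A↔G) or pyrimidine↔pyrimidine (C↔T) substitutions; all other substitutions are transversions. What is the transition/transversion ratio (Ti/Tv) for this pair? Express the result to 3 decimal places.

7.000

The sequences differ at positions 8 (C/T, transition), 12 (T/C, transition), 13 (T/C, transition), 15 (G/C, transversion), 17 (T/C, transition), 19 (T/C, transition), 21 (A/G, transition), 27 (A/G, transition).
Of the 8 differences, 7 transitions and 1 transversion, so Ti/Tv = 7/1 = 7.000.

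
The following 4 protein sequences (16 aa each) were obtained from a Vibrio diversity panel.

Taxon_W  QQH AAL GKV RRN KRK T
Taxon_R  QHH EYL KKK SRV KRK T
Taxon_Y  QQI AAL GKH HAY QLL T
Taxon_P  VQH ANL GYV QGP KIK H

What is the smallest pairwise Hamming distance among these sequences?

Pairwise Hamming distances:
  Taxon_W vs Taxon_R: 7
  Taxon_W vs Taxon_Y: 8
  Taxon_W vs Taxon_P: 8
  Taxon_R vs Taxon_Y: 12
  Taxon_R vs Taxon_P: 12
  Taxon_Y vs Taxon_P: 12
The smallest is 7, between Taxon_W and Taxon_R.

7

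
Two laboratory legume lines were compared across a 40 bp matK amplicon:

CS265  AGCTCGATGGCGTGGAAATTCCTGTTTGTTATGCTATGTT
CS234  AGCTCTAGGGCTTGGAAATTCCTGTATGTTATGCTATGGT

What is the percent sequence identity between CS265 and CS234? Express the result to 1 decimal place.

Differing sites — 6:G/T; 8:T/G; 12:G/T; 26:T/A; 39:T/G.
35 of the 40 sites match, so the percent identity is 35/40 × 100 = 87.5%.

87.5%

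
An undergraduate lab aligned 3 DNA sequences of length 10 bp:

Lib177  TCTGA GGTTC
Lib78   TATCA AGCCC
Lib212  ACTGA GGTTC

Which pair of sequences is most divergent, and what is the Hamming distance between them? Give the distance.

6

Pairwise Hamming distances:
  Lib177 vs Lib78: 5
  Lib177 vs Lib212: 1
  Lib78 vs Lib212: 6
The largest is 6, between Lib78 and Lib212.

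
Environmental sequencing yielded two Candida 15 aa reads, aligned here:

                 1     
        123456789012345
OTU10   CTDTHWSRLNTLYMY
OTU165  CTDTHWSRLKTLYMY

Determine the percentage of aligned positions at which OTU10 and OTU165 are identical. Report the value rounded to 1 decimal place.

Differing sites — 10:N/K.
14 of the 15 sites match, so the percent identity is 14/15 × 100 = 93.3%.

93.3%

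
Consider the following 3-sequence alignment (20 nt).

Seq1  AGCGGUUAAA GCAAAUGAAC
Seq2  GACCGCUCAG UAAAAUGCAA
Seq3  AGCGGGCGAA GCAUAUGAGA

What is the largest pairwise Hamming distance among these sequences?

12

Pairwise Hamming distances:
  Seq1 vs Seq2: 10
  Seq1 vs Seq3: 6
  Seq2 vs Seq3: 12
The largest is 12, between Seq2 and Seq3.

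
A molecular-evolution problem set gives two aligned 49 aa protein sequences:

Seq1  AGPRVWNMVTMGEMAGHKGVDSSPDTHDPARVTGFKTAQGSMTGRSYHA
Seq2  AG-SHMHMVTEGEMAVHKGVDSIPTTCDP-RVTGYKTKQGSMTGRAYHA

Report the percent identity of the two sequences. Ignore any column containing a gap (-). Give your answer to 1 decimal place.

74.5%

Excluding the 2 gap columns leaves 47 comparable sites.
Mismatches occur at site 4 (R/S), site 5 (V/H), site 6 (W/M), site 7 (N/H), site 11 (M/E), site 16 (G/V), site 23 (S/I), site 25 (D/T), site 27 (H/C), site 35 (F/Y), site 38 (A/K), site 46 (S/A).
35 of the 47 comparable sites match, so the percent identity is 35/47 × 100 = 74.5%.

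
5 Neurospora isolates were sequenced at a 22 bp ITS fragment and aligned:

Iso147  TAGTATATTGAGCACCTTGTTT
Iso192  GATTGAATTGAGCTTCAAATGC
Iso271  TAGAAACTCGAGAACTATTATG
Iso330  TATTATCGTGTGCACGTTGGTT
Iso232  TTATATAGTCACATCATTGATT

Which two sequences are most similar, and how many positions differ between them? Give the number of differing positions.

Pairwise Hamming distances:
  Iso147 vs Iso192: 11
  Iso147 vs Iso271: 10
  Iso147 vs Iso330: 6
  Iso147 vs Iso232: 9
  Iso192 vs Iso271: 15
  Iso192 vs Iso330: 15
  Iso192 vs Iso232: 17
  Iso271 vs Iso330: 12
  Iso271 vs Iso232: 14
  Iso330 vs Iso232: 10
The smallest is 6, between Iso147 and Iso330.

6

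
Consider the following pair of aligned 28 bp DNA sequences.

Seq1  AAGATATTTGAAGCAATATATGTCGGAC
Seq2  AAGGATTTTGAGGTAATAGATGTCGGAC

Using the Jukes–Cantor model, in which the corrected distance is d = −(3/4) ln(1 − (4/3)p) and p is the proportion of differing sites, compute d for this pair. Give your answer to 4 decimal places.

Mismatches occur at site 4 (A↔G), site 5 (T↔A), site 6 (A↔T), site 12 (A↔G), site 14 (C↔T), site 19 (T↔G).
p = 6/28 = 0.214286.
d = −0.75 · ln(1 − (4/3)·0.214286) = −0.75 · ln(0.714285) = −0.75 · (-0.336473) = 0.2524.

0.2524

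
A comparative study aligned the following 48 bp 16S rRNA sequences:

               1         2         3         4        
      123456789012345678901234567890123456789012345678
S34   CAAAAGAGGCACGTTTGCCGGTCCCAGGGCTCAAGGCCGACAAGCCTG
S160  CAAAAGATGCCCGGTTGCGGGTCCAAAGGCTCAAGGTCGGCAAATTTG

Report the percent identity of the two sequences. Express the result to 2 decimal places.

Mismatches occur at site 8 (G→T), site 11 (A→C), site 14 (T→G), site 19 (C→G), site 25 (C→A), site 27 (G→A), site 37 (C→T), site 40 (A→G), site 44 (G→A), site 45 (C→T), site 46 (C→T).
37 of the 48 sites match, so the percent identity is 37/48 × 100 = 77.08%.

77.08%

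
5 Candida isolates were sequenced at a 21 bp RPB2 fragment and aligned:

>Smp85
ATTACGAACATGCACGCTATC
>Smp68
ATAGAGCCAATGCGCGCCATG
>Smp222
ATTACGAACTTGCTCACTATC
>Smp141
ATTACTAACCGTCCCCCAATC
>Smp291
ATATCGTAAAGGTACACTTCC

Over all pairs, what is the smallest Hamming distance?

3

Pairwise Hamming distances:
  Smp85 vs Smp68: 9
  Smp85 vs Smp222: 3
  Smp85 vs Smp141: 7
  Smp85 vs Smp291: 9
  Smp68 vs Smp222: 11
  Smp68 vs Smp141: 14
  Smp68 vs Smp291: 12
  Smp222 vs Smp141: 7
  Smp222 vs Smp291: 10
  Smp141 vs Smp291: 13
The smallest is 3, between Smp85 and Smp222.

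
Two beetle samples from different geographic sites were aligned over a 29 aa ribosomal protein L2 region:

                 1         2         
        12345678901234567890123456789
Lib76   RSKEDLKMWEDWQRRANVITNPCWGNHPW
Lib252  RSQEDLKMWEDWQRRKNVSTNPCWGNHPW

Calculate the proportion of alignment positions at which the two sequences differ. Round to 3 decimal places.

The sequences differ at positions 3 (K/Q), 16 (A/K), 19 (I/S).
There are 3 differences over 29 sites, so p = 3/29 = 0.103.

0.103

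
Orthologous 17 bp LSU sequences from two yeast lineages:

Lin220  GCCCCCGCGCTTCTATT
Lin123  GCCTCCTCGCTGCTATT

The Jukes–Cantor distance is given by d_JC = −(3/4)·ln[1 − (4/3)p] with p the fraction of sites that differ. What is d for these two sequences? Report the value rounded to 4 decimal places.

Differing sites — 4:C/T; 7:G/T; 12:T/G.
p = 3/17 = 0.176471.
d = −0.75 · ln(1 − (4/3)·0.176471) = −0.75 · ln(0.764705) = −0.75 · (-0.268265) = 0.2012.

0.2012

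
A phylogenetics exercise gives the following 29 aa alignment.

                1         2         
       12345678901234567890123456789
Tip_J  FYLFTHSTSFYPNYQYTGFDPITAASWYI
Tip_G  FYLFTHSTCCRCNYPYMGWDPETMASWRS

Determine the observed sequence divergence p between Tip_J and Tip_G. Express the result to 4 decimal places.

Differing sites — 9:S/C; 10:F/C; 11:Y/R; 12:P/C; 15:Q/P; 17:T/M; 19:F/W; 22:I/E; 24:A/M; 28:Y/R; 29:I/S.
There are 11 differences over 29 sites, so p = 11/29 = 0.3793.

0.3793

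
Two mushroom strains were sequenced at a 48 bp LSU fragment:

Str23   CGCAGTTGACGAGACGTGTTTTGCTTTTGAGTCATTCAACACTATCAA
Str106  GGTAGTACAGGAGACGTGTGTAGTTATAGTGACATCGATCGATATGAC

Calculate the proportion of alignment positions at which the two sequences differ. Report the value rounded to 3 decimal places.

0.396

Differing sites — 1:C/G; 3:C/T; 7:T/A; 8:G/C; 10:C/G; 20:T/G; 22:T/A; 24:C/T; 26:T/A; 28:T/A; 30:A/T; 32:T/A; 36:T/C; 37:C/G; 39:A/T; 41:A/G; 42:C/A; 46:C/G; 48:A/C.
There are 19 differences over 48 sites, so p = 19/48 = 0.396.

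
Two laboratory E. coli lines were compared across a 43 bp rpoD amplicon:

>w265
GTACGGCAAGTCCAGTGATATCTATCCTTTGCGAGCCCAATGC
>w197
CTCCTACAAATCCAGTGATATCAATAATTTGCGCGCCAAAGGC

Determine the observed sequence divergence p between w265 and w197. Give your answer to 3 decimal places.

Mismatches occur at site 1 (G→C), site 3 (A→C), site 5 (G→T), site 6 (G→A), site 10 (G→A), site 23 (T→A), site 26 (C→A), site 27 (C→A), site 34 (A→C), site 38 (C→A), site 41 (T→G).
There are 11 differences over 43 sites, so p = 11/43 = 0.256.

0.256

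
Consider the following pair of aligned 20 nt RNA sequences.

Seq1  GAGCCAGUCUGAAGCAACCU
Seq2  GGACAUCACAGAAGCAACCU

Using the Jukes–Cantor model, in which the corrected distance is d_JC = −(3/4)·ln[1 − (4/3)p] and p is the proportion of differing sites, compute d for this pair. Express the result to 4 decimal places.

0.4715

Mismatches occur at site 2 (A→G), site 3 (G→A), site 5 (C→A), site 6 (A→U), site 7 (G→C), site 8 (U→A), site 10 (U→A).
p = 7/20 = 0.350000.
d = −0.75 · ln(1 − (4/3)·0.350000) = −0.75 · ln(0.533333) = −0.75 · (-0.628609) = 0.4715.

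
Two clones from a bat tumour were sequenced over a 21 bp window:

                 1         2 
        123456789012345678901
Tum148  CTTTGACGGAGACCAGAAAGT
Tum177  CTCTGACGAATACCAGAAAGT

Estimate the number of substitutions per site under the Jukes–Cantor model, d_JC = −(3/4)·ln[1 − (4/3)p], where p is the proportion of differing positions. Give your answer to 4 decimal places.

0.1585

Differing sites — 3:T/C; 9:G/A; 11:G/T.
p = 3/21 = 0.142857.
d = −0.75 · ln(1 − (4/3)·0.142857) = −0.75 · ln(0.809524) = −0.75 · (-0.211309) = 0.1585.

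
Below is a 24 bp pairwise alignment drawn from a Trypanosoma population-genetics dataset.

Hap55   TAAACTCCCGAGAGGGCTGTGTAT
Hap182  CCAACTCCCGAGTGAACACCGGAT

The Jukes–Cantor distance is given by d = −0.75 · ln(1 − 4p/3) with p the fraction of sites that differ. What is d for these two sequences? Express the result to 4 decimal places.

Mismatches occur at site 1 (T/C), site 2 (A/C), site 13 (A/T), site 15 (G/A), site 16 (G/A), site 18 (T/A), site 19 (G/C), site 20 (T/C), site 22 (T/G).
p = 9/24 = 0.375000.
d = −0.75 · ln(1 − (4/3)·0.375000) = −0.75 · ln(0.500000) = −0.75 · (-0.693147) = 0.5199.

0.5199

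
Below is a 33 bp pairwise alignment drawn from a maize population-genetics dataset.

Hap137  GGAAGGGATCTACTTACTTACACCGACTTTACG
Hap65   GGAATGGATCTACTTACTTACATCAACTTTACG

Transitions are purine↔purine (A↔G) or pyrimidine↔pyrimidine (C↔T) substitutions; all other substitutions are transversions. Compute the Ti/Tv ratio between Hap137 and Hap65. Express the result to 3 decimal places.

2.000

Differing sites — 5:G/T (Tv); 23:C/T (Ti); 25:G/A (Ti).
Of the 3 differences, 2 transitions and 1 transversion, so Ti/Tv = 2/1 = 2.000.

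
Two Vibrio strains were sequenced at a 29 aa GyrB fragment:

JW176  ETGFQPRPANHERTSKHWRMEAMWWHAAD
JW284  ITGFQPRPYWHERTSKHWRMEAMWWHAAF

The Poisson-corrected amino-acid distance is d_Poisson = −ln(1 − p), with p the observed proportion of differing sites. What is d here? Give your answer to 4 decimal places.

0.1484

Mismatches occur at site 1 (E→I), site 9 (A→Y), site 10 (N→W), site 29 (D→F).
p = 4/29 = 0.137931.
d = −ln(1 − 0.137931) = −ln(0.862069) = 0.1484.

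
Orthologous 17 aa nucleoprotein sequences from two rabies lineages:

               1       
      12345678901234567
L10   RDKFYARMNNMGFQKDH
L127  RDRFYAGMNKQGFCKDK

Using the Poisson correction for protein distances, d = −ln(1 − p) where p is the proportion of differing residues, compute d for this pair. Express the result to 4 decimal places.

0.4353

Mismatches occur at site 3 (K↔R), site 7 (R↔G), site 10 (N↔K), site 11 (M↔Q), site 14 (Q↔C), site 17 (H↔K).
p = 6/17 = 0.352941.
d = −ln(1 − 0.352941) = −ln(0.647059) = 0.4353.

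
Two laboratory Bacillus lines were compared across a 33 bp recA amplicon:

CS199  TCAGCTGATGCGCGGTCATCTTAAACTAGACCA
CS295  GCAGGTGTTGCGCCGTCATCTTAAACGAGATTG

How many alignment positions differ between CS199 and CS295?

The sequences differ at positions 1 (T/G), 5 (C/G), 8 (A/T), 14 (G/C), 27 (T/G), 31 (C/T), 32 (C/T), 33 (A/G).
That gives 8 mismatches out of 33 aligned sites, so the Hamming distance is 8.

8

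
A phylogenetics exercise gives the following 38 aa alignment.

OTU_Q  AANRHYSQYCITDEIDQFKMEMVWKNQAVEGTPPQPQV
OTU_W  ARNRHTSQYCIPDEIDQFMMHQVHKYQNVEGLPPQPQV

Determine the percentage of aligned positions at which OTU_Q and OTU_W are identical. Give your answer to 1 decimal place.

73.7%

Mismatches occur at site 2 (A→R), site 6 (Y→T), site 12 (T→P), site 19 (K→M), site 21 (E→H), site 22 (M→Q), site 24 (W→H), site 26 (N→Y), site 28 (A→N), site 32 (T→L).
28 of the 38 sites match, so the percent identity is 28/38 × 100 = 73.7%.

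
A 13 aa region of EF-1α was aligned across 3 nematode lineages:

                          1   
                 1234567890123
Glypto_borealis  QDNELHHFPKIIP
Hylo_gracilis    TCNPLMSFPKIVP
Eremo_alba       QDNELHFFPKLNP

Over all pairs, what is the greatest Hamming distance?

7

Pairwise Hamming distances:
  Glypto_borealis vs Hylo_gracilis: 6
  Glypto_borealis vs Eremo_alba: 3
  Hylo_gracilis vs Eremo_alba: 7
The largest is 7, between Hylo_gracilis and Eremo_alba.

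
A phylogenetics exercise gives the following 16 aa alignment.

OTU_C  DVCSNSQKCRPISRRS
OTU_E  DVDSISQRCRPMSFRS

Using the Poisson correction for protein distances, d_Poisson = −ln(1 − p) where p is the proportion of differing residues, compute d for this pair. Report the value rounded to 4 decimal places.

Differing sites — 3:C/D; 5:N/I; 8:K/R; 12:I/M; 14:R/F.
p = 5/16 = 0.312500.
d = −ln(1 − 0.312500) = −ln(0.687500) = 0.3747.

0.3747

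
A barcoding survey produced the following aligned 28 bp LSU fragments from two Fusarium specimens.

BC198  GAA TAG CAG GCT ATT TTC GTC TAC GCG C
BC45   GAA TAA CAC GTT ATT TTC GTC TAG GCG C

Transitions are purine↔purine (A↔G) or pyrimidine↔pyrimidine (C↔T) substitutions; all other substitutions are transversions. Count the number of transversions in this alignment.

2

Differing sites — 6:G/A (Ti); 9:G/C (Tv); 11:C/T (Ti); 24:C/G (Tv).
Of the 4 differences, 2 transitions and 2 transversions, so the answer is 2.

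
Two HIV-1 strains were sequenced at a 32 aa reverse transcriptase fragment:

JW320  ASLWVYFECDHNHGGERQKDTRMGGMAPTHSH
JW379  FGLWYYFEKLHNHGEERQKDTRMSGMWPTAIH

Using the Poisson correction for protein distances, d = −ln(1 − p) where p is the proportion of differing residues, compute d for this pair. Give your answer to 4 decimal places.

0.3747

Differing sites — 1:A/F; 2:S/G; 5:V/Y; 9:C/K; 10:D/L; 15:G/E; 24:G/S; 27:A/W; 30:H/A; 31:S/I.
p = 10/32 = 0.312500.
d = −ln(1 − 0.312500) = −ln(0.687500) = 0.3747.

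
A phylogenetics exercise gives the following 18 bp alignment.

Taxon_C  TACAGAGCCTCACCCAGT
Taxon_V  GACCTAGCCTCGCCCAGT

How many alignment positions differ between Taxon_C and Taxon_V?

Differing sites — 1:T/G; 4:A/C; 5:G/T; 12:A/G.
That gives 4 mismatches out of 18 aligned sites, so the Hamming distance is 4.

4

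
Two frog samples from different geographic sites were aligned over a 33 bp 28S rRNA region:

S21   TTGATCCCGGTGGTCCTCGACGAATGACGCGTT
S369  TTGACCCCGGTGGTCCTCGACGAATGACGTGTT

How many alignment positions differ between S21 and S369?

The sequences differ at positions 5 (T/C), 30 (C/T).
That gives 2 mismatches out of 33 aligned sites, so the Hamming distance is 2.

2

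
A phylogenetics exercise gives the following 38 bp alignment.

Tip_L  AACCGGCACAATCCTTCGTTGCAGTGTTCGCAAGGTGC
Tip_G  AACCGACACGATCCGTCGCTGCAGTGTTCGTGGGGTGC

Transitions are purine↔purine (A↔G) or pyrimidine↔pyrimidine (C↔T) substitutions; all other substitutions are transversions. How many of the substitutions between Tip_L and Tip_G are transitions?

6

The sequences differ at positions 6 (G/A, transition), 10 (A/G, transition), 15 (T/G, transversion), 19 (T/C, transition), 31 (C/T, transition), 32 (A/G, transition), 33 (A/G, transition).
Of the 7 differences, 6 transitions and 1 transversion, so the answer is 6.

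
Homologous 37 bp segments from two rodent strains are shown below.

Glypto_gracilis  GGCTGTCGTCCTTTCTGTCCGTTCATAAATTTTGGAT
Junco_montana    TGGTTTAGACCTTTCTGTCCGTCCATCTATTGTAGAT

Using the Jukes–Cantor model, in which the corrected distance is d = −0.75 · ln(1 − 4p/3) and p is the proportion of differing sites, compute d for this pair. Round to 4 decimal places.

0.3351

Mismatches occur at site 1 (G↔T), site 3 (C↔G), site 5 (G↔T), site 7 (C↔A), site 9 (T↔A), site 23 (T↔C), site 27 (A↔C), site 28 (A↔T), site 32 (T↔G), site 34 (G↔A).
p = 10/37 = 0.270270.
d = −0.75 · ln(1 − (4/3)·0.270270) = −0.75 · ln(0.639640) = −0.75 · (-0.446850) = 0.3351.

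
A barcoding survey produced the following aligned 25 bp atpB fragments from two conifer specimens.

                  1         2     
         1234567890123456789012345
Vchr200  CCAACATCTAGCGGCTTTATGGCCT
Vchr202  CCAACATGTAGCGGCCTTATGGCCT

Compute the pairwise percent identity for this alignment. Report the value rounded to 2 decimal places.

92.00%

Differing sites — 8:C/G; 16:T/C.
23 of the 25 sites match, so the percent identity is 23/25 × 100 = 92.00%.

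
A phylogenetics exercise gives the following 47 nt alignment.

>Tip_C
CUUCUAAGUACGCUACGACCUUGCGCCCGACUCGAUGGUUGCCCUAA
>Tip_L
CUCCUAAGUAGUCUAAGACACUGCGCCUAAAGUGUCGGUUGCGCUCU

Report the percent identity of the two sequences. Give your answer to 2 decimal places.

Differing sites — 3:U/C; 11:C/G; 12:G/U; 16:C/A; 20:C/A; 21:U/C; 28:C/U; 29:G/A; 31:C/A; 32:U/G; 33:C/U; 35:A/U; 36:U/C; 43:C/G; 46:A/C; 47:A/U.
31 of the 47 sites match, so the percent identity is 31/47 × 100 = 65.96%.

65.96%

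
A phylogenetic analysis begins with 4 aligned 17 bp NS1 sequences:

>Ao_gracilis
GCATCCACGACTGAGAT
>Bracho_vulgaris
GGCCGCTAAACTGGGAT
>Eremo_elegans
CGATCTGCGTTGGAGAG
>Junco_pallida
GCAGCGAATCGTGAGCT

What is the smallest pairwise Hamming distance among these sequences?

Pairwise Hamming distances:
  Ao_gracilis vs Bracho_vulgaris: 8
  Ao_gracilis vs Eremo_elegans: 8
  Ao_gracilis vs Junco_pallida: 7
  Bracho_vulgaris vs Eremo_elegans: 13
  Bracho_vulgaris vs Junco_pallida: 11
  Eremo_elegans vs Junco_pallida: 12
The smallest is 7, between Ao_gracilis and Junco_pallida.

7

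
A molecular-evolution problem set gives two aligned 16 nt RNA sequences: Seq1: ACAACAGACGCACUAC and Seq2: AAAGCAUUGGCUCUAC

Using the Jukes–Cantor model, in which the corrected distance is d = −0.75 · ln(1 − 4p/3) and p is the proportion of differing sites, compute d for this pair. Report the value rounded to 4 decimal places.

0.5199

Mismatches occur at site 2 (C→A), site 4 (A→G), site 7 (G→U), site 8 (A→U), site 9 (C→G), site 12 (A→U).
p = 6/16 = 0.375000.
d = −0.75 · ln(1 − (4/3)·0.375000) = −0.75 · ln(0.500000) = −0.75 · (-0.693147) = 0.5199.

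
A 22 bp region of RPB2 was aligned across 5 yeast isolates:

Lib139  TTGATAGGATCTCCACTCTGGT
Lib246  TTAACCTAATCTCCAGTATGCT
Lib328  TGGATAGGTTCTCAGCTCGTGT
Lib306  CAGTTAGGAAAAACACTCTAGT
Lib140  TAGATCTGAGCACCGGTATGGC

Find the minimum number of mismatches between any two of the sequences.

6

Pairwise Hamming distances:
  Lib139 vs Lib246: 8
  Lib139 vs Lib328: 6
  Lib139 vs Lib306: 8
  Lib139 vs Lib140: 9
  Lib246 vs Lib328: 14
  Lib246 vs Lib306: 16
  Lib246 vs Lib140: 9
  Lib328 vs Lib306: 12
  Lib328 vs Lib140: 12
  Lib306 vs Lib140: 12
The smallest is 6, between Lib139 and Lib328.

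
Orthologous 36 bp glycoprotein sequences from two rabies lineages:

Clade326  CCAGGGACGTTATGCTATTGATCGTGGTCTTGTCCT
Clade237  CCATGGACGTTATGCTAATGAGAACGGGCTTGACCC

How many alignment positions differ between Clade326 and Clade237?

Differing sites — 4:G/T; 18:T/A; 22:T/G; 23:C/A; 24:G/A; 25:T/C; 28:T/G; 33:T/A; 36:T/C.
That gives 9 mismatches out of 36 aligned sites, so the Hamming distance is 9.

9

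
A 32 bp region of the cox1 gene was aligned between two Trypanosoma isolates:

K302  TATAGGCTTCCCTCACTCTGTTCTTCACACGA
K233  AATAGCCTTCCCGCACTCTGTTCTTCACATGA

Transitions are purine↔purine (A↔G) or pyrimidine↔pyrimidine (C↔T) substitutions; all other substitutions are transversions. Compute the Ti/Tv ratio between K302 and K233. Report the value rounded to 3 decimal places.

0.333

Differing sites — 1:T/A (Tv); 6:G/C (Tv); 13:T/G (Tv); 30:C/T (Ti).
Of the 4 differences, 1 transition and 3 transversions, so Ti/Tv = 1/3 = 0.333.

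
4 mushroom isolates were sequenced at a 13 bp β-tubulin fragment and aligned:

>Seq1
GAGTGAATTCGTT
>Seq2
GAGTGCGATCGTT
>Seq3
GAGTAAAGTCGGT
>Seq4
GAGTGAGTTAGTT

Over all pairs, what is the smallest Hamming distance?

Pairwise Hamming distances:
  Seq1 vs Seq2: 3
  Seq1 vs Seq3: 3
  Seq1 vs Seq4: 2
  Seq2 vs Seq3: 5
  Seq2 vs Seq4: 3
  Seq3 vs Seq4: 5
The smallest is 2, between Seq1 and Seq4.

2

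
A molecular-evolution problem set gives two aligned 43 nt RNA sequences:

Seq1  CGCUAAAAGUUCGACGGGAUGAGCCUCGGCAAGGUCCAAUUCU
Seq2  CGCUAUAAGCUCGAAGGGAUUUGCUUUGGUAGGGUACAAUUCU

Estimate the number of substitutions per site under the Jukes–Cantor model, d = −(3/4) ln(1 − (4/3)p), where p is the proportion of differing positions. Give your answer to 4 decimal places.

Differing sites — 6:A/U; 10:U/C; 15:C/A; 21:G/U; 22:A/U; 25:C/U; 27:C/U; 30:C/U; 32:A/G; 36:C/A.
p = 10/43 = 0.232558.
d = −0.75 · ln(1 − (4/3)·0.232558) = −0.75 · ln(0.689923) = −0.75 · (-0.371175) = 0.2784.

0.2784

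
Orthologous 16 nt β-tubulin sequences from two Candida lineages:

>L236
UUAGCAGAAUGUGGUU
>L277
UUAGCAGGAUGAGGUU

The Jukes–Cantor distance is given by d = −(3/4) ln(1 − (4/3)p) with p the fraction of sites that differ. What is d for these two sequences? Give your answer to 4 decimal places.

0.1367

Differing sites — 8:A/G; 12:U/A.
p = 2/16 = 0.125000.
d = −0.75 · ln(1 − (4/3)·0.125000) = −0.75 · ln(0.833333) = −0.75 · (-0.182322) = 0.1367.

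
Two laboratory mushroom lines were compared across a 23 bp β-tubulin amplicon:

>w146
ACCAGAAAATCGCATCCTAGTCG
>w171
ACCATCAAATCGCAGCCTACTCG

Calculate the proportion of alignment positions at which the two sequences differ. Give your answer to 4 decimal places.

The sequences differ at positions 5 (G/T), 6 (A/C), 15 (T/G), 20 (G/C).
There are 4 differences over 23 sites, so p = 4/23 = 0.1739.

0.1739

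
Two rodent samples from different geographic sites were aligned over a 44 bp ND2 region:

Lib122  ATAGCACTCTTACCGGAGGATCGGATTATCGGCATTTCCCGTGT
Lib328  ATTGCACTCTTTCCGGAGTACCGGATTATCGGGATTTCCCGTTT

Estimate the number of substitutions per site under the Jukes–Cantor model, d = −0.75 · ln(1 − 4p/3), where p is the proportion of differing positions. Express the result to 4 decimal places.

0.1505

Differing sites — 3:A/T; 12:A/T; 19:G/T; 21:T/C; 33:C/G; 43:G/T.
p = 6/44 = 0.136364.
d = −0.75 · ln(1 − (4/3)·0.136364) = −0.75 · ln(0.818181) = −0.75 · (-0.200672) = 0.1505.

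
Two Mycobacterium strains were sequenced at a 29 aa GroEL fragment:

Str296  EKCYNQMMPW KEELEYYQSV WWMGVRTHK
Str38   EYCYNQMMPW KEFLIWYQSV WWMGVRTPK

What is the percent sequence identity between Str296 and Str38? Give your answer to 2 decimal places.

82.76%

The sequences differ at positions 2 (K/Y), 13 (E/F), 15 (E/I), 16 (Y/W), 28 (H/P).
24 of the 29 sites match, so the percent identity is 24/29 × 100 = 82.76%.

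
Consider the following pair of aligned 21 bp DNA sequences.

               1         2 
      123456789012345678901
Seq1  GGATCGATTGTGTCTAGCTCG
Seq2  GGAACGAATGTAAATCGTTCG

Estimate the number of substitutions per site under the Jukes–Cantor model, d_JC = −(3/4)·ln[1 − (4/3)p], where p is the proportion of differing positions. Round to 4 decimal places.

0.4408

Mismatches occur at site 4 (T↔A), site 8 (T↔A), site 12 (G↔A), site 13 (T↔A), site 14 (C↔A), site 16 (A↔C), site 18 (C↔T).
p = 7/21 = 0.333333.
d = −0.75 · ln(1 − (4/3)·0.333333) = −0.75 · ln(0.555556) = −0.75 · (-0.587786) = 0.4408.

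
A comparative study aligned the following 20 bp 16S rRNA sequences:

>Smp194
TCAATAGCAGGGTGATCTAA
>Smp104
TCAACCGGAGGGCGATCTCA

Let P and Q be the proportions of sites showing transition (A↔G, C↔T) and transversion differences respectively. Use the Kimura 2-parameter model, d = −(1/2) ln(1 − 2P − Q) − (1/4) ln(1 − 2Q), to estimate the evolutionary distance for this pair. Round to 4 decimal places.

Differing sites — 5:T/C (Ti); 6:A/C (Tv); 8:C/G (Tv); 13:T/C (Ti); 19:A/C (Tv).
Of the 5 differences, 2 transitions and 3 transversions over 20 sites: P = 2/20 = 0.100000, Q = 3/20 = 0.150000.
d = −0.5·ln(0.650000) − 0.25·ln(0.700000) = −0.5·(-0.430783) − 0.25·(-0.356675) = 0.3046.

0.3046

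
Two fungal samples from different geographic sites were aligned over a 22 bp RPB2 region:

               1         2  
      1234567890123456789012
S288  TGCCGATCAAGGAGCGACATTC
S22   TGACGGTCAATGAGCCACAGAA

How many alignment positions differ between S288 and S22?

The sequences differ at positions 3 (C/A), 6 (A/G), 11 (G/T), 16 (G/C), 20 (T/G), 21 (T/A), 22 (C/A).
That gives 7 mismatches out of 22 aligned sites, so the Hamming distance is 7.

7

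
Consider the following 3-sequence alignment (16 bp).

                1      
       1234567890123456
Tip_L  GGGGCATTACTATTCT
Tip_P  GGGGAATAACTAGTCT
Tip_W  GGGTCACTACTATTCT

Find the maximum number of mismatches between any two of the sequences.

5

Pairwise Hamming distances:
  Tip_L vs Tip_P: 3
  Tip_L vs Tip_W: 2
  Tip_P vs Tip_W: 5
The largest is 5, between Tip_P and Tip_W.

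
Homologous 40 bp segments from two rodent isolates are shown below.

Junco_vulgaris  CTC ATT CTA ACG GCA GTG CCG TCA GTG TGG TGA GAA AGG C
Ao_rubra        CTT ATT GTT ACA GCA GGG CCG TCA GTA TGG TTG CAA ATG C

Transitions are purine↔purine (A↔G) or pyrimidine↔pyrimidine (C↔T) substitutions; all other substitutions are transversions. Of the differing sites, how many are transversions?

Differing sites — 3:C/T (Ti); 7:C/G (Tv); 9:A/T (Tv); 12:G/A (Ti); 17:T/G (Tv); 27:G/A (Ti); 32:G/T (Tv); 33:A/G (Ti); 34:G/C (Tv); 38:G/T (Tv).
Of the 10 differences, 4 transitions and 6 transversions, so the answer is 6.

6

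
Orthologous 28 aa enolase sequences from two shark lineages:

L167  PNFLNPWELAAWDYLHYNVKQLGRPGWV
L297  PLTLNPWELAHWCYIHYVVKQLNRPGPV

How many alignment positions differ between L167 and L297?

Mismatches occur at site 2 (N→L), site 3 (F→T), site 11 (A→H), site 13 (D→C), site 15 (L→I), site 18 (N→V), site 23 (G→N), site 27 (W→P).
That gives 8 mismatches out of 28 aligned sites, so the Hamming distance is 8.

8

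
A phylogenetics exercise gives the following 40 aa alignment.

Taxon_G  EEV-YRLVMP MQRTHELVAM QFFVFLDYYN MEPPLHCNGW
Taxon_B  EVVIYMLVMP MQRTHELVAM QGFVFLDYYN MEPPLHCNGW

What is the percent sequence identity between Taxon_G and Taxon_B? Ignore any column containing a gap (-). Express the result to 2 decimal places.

92.31%

Excluding the 1 gap column leaves 39 comparable sites.
Mismatches occur at site 2 (E→V), site 6 (R→M), site 22 (F→G).
36 of the 39 comparable sites match, so the percent identity is 36/39 × 100 = 92.31%.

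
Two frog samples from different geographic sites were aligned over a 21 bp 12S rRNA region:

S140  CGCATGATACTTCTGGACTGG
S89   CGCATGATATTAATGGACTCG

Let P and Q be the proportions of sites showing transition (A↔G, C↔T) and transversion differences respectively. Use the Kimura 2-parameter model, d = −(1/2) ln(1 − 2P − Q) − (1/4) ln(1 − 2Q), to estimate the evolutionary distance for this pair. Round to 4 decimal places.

The sequences differ at positions 10 (C/T, transition), 12 (T/A, transversion), 13 (C/A, transversion), 20 (G/C, transversion).
Of the 4 differences, 1 transition and 3 transversions over 21 sites: P = 1/21 = 0.047619, Q = 3/21 = 0.142857.
d = −0.5·ln(0.761905) − 0.25·ln(0.714286) = −0.5·(-0.271933) − 0.25·(-0.336472) = 0.2201.

0.2201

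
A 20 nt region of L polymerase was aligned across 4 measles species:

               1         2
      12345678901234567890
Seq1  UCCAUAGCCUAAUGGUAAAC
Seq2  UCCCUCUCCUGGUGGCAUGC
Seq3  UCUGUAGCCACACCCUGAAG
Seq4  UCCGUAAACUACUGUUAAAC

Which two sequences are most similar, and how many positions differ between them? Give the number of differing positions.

Pairwise Hamming distances:
  Seq1 vs Seq2: 8
  Seq1 vs Seq3: 9
  Seq1 vs Seq4: 5
  Seq2 vs Seq3: 15
  Seq2 vs Seq4: 10
  Seq3 vs Seq4: 11
The smallest is 5, between Seq1 and Seq4.

5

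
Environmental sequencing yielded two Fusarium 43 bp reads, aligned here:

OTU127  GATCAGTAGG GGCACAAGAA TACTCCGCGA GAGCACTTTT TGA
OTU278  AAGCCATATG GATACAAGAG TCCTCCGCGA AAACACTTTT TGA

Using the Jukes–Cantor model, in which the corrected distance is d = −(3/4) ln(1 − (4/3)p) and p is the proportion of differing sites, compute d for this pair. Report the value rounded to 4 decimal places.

0.3129

Mismatches occur at site 1 (G/A), site 3 (T/G), site 5 (A/C), site 6 (G/A), site 9 (G/T), site 12 (G/A), site 13 (C/T), site 20 (A/G), site 22 (A/C), site 31 (G/A), site 33 (G/A).
p = 11/43 = 0.255814.
d = −0.75 · ln(1 − (4/3)·0.255814) = −0.75 · ln(0.658915) = −0.75 · (-0.417161) = 0.3129.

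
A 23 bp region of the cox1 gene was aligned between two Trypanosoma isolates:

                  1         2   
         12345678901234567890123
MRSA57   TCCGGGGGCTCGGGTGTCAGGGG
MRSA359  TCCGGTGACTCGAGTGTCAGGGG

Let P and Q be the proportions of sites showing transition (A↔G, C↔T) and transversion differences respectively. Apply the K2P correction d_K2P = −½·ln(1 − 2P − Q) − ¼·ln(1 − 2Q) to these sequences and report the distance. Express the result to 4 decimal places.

0.1453

The sequences differ at positions 6 (G/T, transversion), 8 (G/A, transition), 13 (G/A, transition).
Of the 3 differences, 2 transitions and 1 transversion over 23 sites: P = 2/23 = 0.086957, Q = 1/23 = 0.043478.
d = −0.5·ln(0.782608) − 0.25·ln(0.913044) = −0.5·(-0.245123) − 0.25·(-0.090971) = 0.1453.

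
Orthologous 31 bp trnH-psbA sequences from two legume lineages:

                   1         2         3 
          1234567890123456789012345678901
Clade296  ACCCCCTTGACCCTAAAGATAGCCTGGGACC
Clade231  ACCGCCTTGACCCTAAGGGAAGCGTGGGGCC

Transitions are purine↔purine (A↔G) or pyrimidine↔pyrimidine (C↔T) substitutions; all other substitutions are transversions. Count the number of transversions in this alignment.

3

Differing sites — 4:C/G (Tv); 17:A/G (Ti); 19:A/G (Ti); 20:T/A (Tv); 24:C/G (Tv); 29:A/G (Ti).
Of the 6 differences, 3 transitions and 3 transversions, so the answer is 3.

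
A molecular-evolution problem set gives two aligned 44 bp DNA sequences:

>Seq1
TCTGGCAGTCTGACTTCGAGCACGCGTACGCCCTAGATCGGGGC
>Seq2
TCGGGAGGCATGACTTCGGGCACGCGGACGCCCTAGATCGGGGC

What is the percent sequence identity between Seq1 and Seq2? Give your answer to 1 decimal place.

84.1%

Differing sites — 3:T/G; 6:C/A; 7:A/G; 9:T/C; 10:C/A; 19:A/G; 27:T/G.
37 of the 44 sites match, so the percent identity is 37/44 × 100 = 84.1%.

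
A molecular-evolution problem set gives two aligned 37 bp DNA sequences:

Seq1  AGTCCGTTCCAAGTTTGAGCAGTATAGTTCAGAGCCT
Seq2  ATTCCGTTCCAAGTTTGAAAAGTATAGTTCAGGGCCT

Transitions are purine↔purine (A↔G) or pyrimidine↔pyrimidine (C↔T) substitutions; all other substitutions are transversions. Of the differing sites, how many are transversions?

Differing sites — 2:G/T (Tv); 19:G/A (Ti); 20:C/A (Tv); 33:A/G (Ti).
Of the 4 differences, 2 transitions and 2 transversions, so the answer is 2.

2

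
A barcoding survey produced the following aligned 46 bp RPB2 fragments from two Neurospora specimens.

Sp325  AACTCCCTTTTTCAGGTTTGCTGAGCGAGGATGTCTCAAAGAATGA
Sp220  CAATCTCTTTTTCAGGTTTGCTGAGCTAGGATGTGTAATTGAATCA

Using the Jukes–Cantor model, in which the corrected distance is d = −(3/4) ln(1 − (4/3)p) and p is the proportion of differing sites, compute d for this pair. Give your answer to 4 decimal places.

0.2267

Differing sites — 1:A/C; 3:C/A; 6:C/T; 27:G/T; 35:C/G; 37:C/A; 39:A/T; 40:A/T; 45:G/C.
p = 9/46 = 0.195652.
d = −0.75 · ln(1 − (4/3)·0.195652) = −0.75 · ln(0.739131) = −0.75 · (-0.302280) = 0.2267.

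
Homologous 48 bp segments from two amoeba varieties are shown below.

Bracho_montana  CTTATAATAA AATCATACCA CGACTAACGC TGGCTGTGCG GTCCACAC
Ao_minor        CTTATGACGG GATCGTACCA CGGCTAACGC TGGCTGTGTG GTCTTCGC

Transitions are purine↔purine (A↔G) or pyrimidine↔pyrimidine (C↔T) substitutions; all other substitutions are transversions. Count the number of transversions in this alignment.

1

Differing sites — 6:A/G (Ti); 8:T/C (Ti); 9:A/G (Ti); 10:A/G (Ti); 11:A/G (Ti); 15:A/G (Ti); 23:A/G (Ti); 39:C/T (Ti); 44:C/T (Ti); 45:A/T (Tv); 47:A/G (Ti).
Of the 11 differences, 10 transitions and 1 transversion, so the answer is 1.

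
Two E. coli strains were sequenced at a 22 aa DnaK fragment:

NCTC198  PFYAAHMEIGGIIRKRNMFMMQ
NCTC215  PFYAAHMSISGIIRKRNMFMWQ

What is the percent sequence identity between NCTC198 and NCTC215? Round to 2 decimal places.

86.36%

Mismatches occur at site 8 (E↔S), site 10 (G↔S), site 21 (M↔W).
19 of the 22 sites match, so the percent identity is 19/22 × 100 = 86.36%.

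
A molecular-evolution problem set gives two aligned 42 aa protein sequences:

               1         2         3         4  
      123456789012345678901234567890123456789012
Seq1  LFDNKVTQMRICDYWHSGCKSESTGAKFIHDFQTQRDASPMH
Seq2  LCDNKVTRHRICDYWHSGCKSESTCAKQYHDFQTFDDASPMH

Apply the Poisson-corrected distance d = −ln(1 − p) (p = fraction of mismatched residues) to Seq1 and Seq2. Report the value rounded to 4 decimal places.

The sequences differ at positions 2 (F/C), 8 (Q/R), 9 (M/H), 25 (G/C), 28 (F/Q), 29 (I/Y), 35 (Q/F), 36 (R/D).
p = 8/42 = 0.190476.
d = −ln(1 − 0.190476) = −ln(0.809524) = 0.2113.

0.2113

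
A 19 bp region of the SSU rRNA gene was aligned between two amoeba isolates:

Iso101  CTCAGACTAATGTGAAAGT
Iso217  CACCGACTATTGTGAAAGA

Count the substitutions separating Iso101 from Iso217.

4

Differing sites — 2:T/A; 4:A/C; 10:A/T; 19:T/A.
That gives 4 mismatches out of 19 aligned sites, so the Hamming distance is 4.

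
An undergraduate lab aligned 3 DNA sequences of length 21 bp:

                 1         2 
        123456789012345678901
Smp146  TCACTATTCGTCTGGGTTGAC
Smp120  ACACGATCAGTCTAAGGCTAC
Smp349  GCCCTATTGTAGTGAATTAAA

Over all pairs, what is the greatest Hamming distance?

Pairwise Hamming distances:
  Smp146 vs Smp120: 9
  Smp146 vs Smp349: 10
  Smp120 vs Smp349: 14
The largest is 14, between Smp120 and Smp349.

14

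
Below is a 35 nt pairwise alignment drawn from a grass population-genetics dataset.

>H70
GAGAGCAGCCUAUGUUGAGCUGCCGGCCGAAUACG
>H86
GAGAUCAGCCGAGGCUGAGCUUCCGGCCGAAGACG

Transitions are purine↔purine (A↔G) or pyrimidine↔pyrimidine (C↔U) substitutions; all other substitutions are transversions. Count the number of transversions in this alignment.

Mismatches occur at site 5 (G↔U, transversion), site 11 (U↔G, transversion), site 13 (U↔G, transversion), site 15 (U↔C, transition), site 22 (G↔U, transversion), site 32 (U↔G, transversion).
Of the 6 differences, 1 transition and 5 transversions, so the answer is 5.

5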